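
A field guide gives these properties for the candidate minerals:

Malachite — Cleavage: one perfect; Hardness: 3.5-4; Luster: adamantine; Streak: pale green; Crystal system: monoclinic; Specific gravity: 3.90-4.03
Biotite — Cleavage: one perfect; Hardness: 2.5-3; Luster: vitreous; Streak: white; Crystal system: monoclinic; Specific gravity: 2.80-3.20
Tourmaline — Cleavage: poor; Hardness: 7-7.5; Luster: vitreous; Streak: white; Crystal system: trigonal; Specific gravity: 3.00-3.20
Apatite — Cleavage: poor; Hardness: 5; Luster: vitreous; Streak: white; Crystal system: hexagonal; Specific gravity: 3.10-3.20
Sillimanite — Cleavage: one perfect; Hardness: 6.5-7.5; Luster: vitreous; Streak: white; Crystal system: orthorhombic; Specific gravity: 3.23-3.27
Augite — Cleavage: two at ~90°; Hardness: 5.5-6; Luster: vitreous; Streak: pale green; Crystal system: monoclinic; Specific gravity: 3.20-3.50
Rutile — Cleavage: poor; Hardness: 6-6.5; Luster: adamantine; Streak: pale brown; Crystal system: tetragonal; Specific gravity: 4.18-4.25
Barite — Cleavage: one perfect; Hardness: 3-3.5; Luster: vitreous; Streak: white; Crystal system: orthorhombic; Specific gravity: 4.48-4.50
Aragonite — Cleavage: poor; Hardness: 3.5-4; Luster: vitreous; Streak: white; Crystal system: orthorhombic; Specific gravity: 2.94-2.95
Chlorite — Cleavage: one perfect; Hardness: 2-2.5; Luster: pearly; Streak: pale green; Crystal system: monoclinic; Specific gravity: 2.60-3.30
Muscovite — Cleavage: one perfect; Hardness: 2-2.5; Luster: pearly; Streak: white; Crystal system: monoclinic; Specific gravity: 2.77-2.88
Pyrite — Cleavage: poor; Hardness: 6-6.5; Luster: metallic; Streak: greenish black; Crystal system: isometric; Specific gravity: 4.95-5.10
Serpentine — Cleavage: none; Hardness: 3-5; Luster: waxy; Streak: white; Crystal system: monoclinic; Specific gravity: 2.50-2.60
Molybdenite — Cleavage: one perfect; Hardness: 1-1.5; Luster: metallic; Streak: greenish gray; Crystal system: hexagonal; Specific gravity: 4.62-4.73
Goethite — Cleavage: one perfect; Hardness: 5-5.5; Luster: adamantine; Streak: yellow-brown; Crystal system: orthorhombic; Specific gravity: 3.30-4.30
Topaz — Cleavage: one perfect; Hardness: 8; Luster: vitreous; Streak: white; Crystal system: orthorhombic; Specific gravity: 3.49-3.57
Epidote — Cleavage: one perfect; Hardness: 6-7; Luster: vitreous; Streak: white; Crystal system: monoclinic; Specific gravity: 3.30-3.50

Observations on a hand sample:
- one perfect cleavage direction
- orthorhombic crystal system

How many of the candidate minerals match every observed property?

4

One perfect cleavage direction — only Malachite, Biotite, Sillimanite, Barite, Chlorite, Muscovite, Molybdenite, Goethite, Topaz, Epidote remain.
Orthorhombic crystal system — leaves Sillimanite, Barite, Goethite, Topaz.
Consistent with every observation: Barite, Goethite, Sillimanite, Topaz.
That is 4 minerals.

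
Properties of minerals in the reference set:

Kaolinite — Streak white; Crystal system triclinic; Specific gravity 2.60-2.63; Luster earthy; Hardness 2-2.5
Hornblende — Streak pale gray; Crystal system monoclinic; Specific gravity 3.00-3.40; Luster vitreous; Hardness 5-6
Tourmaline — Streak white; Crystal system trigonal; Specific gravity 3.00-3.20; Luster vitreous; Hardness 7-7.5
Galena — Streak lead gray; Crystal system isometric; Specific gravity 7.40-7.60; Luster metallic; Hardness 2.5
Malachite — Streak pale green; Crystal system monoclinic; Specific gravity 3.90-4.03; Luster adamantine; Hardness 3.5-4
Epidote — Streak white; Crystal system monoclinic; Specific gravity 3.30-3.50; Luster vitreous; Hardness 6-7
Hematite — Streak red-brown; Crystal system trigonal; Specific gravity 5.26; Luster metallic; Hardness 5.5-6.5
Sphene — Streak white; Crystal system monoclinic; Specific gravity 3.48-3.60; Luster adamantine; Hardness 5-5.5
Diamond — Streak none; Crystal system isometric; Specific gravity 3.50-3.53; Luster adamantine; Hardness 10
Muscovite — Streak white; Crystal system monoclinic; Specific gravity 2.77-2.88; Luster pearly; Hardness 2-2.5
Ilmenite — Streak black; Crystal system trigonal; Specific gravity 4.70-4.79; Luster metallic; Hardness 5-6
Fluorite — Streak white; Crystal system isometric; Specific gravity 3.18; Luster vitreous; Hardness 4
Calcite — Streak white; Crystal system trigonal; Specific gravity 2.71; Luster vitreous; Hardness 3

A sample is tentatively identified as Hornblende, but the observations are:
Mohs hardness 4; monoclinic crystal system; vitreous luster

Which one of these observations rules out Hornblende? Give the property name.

hardness

Mohs hardness 4: Hornblende has hardness 5-6 — does not match.
Monoclinic crystal system: Hornblende has monoclinic system — consistent.
Vitreous luster: Hornblende has vitreous luster — consistent.
The hardness is the one property that does not fit.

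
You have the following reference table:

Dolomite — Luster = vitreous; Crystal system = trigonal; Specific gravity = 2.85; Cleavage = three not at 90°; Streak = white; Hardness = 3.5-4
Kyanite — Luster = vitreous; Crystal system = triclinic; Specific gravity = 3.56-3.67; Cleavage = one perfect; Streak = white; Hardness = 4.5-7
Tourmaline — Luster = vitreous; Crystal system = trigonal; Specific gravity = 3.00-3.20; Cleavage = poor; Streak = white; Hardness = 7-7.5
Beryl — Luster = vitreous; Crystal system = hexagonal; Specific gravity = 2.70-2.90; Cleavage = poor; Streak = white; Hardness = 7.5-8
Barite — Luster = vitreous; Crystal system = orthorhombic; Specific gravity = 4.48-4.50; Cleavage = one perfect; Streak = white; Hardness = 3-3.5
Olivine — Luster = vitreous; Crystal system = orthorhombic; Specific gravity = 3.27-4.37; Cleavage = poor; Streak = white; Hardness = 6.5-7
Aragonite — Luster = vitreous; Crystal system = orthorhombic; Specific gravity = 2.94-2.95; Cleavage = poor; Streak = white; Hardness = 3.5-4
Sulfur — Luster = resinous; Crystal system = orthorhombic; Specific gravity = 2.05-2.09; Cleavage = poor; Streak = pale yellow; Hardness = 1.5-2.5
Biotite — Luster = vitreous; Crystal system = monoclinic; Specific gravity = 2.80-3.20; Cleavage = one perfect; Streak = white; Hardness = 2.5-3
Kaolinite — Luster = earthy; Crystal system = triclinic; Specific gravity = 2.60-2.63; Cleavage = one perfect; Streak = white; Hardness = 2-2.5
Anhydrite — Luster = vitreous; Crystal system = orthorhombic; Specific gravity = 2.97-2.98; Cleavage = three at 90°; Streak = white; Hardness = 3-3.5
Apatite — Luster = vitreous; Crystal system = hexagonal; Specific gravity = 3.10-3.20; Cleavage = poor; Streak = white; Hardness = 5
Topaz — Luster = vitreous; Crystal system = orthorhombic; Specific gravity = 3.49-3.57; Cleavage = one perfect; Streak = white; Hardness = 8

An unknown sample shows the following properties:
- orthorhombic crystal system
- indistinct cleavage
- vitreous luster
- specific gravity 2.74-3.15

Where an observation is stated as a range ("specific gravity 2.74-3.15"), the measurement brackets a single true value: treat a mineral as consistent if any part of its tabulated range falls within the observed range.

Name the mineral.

Aragonite

Orthorhombic crystal system: only Barite, Olivine, Aragonite, Sulfur, Anhydrite, Topaz remain.
Indistinct cleavage eliminates Barite, Anhydrite, Topaz.
Vitreous luster is inconsistent with Sulfur.
Specific gravity 2.74-3.15 excludes Olivine.
The only mineral consistent with every observation is Aragonite.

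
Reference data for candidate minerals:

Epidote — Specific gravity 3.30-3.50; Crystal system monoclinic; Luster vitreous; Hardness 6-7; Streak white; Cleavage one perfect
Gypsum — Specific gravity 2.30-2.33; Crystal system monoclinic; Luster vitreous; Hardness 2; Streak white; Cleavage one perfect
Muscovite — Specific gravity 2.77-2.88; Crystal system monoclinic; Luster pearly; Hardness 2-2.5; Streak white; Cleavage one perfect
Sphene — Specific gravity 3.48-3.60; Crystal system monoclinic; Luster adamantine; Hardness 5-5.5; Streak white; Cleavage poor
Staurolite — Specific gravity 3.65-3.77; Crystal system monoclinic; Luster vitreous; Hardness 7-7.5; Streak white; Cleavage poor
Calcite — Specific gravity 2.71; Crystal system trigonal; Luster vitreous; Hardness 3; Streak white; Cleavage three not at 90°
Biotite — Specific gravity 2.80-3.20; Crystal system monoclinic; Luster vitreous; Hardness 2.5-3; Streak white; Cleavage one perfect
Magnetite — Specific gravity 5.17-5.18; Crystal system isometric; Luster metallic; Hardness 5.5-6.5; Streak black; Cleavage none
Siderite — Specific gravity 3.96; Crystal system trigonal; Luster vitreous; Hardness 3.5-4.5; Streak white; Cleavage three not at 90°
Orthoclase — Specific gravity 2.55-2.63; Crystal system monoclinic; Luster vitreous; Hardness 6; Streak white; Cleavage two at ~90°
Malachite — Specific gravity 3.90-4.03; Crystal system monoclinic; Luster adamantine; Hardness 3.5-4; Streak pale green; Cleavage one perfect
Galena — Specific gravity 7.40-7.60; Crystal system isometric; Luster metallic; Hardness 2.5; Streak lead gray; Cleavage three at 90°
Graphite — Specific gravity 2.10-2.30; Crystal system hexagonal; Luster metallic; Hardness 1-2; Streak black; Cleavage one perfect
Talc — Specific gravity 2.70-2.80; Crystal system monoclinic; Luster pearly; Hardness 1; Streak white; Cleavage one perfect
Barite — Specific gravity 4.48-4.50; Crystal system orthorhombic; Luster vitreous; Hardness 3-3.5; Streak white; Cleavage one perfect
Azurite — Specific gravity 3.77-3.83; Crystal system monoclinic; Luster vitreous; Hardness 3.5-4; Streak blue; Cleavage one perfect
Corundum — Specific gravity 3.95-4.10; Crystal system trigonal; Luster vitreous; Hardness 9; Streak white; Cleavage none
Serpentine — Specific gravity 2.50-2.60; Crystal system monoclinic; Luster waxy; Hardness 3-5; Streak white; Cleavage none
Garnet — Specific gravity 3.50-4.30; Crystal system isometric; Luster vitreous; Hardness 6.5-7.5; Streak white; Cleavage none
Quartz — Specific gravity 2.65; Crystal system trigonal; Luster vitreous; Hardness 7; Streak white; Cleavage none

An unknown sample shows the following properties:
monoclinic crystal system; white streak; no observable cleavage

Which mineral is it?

Serpentine

Monoclinic crystal system — leaves Epidote, Gypsum, Muscovite, Sphene, Staurolite, Biotite, Orthoclase, Malachite, Talc, Azurite, Serpentine.
White streak eliminates Malachite, Azurite.
No observable cleavage — only Serpentine remains.
The only mineral consistent with every observation is Serpentine.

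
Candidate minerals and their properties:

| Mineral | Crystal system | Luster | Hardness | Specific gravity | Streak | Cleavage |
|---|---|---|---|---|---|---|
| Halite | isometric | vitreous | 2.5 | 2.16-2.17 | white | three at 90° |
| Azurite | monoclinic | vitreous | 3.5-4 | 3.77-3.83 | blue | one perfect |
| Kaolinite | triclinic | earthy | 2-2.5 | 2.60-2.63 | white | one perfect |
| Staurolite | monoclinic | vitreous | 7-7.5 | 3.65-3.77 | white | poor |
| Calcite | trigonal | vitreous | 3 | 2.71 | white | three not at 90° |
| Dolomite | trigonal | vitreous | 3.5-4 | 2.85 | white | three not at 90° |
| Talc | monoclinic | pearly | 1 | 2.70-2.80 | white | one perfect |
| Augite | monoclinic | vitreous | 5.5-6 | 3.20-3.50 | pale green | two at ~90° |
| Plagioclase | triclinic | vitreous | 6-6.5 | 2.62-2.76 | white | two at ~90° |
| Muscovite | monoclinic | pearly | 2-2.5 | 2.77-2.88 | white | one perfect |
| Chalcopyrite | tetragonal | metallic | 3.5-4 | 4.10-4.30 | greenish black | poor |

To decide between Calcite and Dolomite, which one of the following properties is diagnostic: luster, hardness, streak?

hardness

Luster: both vitreous — same for both.
Hardness: Calcite 3, Dolomite 3.5-4 — different.
Streak: both white — same for both.
Hardness is the diagnostic property here.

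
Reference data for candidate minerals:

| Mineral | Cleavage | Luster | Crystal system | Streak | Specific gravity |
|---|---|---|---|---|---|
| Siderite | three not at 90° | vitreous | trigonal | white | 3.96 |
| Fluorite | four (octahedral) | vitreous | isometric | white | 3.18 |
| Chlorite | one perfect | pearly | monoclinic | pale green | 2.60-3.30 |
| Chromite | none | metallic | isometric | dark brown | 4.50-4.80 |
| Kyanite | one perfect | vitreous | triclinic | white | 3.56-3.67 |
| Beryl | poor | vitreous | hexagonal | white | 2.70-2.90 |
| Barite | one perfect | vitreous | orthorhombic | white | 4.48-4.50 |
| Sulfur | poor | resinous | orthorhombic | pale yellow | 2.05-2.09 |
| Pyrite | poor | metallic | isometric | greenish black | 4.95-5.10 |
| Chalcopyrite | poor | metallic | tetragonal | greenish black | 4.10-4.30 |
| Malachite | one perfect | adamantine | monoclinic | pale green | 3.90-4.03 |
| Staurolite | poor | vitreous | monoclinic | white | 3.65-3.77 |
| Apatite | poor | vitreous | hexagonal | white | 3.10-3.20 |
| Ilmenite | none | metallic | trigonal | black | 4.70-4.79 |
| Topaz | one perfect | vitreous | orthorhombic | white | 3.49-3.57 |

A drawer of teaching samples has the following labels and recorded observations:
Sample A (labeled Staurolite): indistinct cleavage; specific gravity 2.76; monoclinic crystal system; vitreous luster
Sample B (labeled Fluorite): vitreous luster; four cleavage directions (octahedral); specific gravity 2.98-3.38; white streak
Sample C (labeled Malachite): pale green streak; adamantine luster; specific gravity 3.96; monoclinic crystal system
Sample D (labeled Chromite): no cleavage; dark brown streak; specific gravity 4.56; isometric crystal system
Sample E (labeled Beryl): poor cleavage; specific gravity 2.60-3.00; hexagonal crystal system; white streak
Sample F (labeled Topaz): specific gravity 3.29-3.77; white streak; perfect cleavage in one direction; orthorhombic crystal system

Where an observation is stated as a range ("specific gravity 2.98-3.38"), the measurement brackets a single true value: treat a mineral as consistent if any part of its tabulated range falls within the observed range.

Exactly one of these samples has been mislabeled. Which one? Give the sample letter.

A

Sample A: specific gravity 2.76 is outside the reference for Staurolite (SG 3.65-3.77) — mislabeled.
Sample B: all recorded properties match Fluorite.
Sample C: all recorded properties match Malachite.
Sample D: all recorded properties match Chromite.
Sample E: all recorded properties match Beryl.
Sample F: all recorded properties match Topaz.
Only sample A is inconsistent with its label.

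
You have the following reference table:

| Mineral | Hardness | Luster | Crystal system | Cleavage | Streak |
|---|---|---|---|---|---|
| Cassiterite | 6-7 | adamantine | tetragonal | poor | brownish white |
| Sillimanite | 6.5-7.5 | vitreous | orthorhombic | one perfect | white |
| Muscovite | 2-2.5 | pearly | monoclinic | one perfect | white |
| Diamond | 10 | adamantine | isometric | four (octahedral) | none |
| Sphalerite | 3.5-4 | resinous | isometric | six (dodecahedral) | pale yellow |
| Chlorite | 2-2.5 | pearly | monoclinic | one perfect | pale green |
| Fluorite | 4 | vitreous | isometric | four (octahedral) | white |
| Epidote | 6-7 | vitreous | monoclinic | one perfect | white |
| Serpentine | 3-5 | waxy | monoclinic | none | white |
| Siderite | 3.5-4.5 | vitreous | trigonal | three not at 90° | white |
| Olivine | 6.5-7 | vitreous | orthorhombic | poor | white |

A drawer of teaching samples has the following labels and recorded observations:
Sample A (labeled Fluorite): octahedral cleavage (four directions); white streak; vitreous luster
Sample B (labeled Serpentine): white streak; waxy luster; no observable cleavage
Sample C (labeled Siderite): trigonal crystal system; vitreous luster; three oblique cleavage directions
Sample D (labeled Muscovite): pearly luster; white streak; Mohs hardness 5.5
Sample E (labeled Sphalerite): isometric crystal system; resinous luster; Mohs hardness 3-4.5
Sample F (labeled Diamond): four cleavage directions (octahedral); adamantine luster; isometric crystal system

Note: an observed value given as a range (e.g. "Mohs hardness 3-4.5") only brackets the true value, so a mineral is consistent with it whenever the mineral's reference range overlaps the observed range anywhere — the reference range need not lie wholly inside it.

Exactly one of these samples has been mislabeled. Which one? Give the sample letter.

Sample A: every observation is compatible with the reference values for Fluorite.
Sample B: every observation is compatible with the reference values for Serpentine.
Sample C: every observation is compatible with the reference values for Siderite.
Sample D: Mohs hardness 5.5 is outside the reference for Muscovite (hardness 2-2.5) — mislabeled.
Sample E: every observation is compatible with the reference values for Sphalerite.
Sample F: every observation is compatible with the reference values for Diamond.
Sample D is the mislabeled one.

D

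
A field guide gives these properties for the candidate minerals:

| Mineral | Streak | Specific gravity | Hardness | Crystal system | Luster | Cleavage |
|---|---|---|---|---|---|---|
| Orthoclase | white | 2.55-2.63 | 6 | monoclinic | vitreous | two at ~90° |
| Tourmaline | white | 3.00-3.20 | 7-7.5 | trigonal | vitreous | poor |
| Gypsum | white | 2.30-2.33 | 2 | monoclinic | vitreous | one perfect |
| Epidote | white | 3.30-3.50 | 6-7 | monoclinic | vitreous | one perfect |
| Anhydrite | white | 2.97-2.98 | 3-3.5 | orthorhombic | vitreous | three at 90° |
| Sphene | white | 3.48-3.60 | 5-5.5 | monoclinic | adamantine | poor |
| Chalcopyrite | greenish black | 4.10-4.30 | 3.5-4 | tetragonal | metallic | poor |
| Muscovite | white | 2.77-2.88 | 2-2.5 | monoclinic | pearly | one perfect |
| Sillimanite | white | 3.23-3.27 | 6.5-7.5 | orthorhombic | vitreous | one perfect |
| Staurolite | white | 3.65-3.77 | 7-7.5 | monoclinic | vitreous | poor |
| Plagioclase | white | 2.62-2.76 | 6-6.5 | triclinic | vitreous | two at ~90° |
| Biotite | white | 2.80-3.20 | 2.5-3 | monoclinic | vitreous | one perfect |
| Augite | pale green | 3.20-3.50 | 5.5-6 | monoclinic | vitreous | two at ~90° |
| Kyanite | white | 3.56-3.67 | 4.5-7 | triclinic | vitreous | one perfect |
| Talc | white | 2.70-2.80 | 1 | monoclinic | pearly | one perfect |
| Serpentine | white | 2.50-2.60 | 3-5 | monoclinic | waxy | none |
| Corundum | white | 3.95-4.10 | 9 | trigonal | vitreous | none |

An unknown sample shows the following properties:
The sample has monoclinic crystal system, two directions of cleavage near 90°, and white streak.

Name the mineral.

Orthoclase

Monoclinic crystal system — Orthoclase, Gypsum, Epidote, Sphene, Muscovite, Staurolite, Biotite, Augite, Talc, Serpentine remain.
Two directions of cleavage near 90° — only Orthoclase, Augite remain.
White streak eliminates Augite.
The only mineral consistent with every observation is Orthoclase.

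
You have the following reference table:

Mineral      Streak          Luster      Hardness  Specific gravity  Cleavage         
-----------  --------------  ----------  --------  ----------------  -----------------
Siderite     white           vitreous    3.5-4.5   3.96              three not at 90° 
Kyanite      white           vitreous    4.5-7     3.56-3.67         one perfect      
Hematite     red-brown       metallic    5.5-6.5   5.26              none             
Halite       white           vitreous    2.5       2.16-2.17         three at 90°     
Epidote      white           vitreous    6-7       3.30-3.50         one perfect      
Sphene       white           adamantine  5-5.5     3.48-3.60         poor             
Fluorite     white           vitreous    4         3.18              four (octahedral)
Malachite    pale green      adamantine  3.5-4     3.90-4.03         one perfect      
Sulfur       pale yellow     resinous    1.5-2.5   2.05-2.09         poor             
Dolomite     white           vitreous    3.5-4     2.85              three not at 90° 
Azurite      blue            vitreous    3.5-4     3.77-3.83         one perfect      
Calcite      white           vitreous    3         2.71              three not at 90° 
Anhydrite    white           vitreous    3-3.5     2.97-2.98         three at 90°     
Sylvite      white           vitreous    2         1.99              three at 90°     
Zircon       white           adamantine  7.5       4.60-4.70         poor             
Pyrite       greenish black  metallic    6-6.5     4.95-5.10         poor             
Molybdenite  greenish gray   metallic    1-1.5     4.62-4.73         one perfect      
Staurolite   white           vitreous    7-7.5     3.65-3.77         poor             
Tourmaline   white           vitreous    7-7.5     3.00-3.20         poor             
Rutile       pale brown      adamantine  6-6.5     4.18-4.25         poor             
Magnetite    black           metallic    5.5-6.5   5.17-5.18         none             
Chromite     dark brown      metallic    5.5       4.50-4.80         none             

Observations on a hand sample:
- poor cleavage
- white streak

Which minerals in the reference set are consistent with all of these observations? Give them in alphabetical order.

Sphene, Staurolite, Tourmaline, Zircon

Poor cleavage: narrows the field to Sphene, Sulfur, Zircon, Pyrite, Staurolite, Tourmaline, Rutile.
White streak is inconsistent with Sulfur, Pyrite, Rutile.
Remaining candidates: Sphene, Staurolite, Tourmaline, Zircon.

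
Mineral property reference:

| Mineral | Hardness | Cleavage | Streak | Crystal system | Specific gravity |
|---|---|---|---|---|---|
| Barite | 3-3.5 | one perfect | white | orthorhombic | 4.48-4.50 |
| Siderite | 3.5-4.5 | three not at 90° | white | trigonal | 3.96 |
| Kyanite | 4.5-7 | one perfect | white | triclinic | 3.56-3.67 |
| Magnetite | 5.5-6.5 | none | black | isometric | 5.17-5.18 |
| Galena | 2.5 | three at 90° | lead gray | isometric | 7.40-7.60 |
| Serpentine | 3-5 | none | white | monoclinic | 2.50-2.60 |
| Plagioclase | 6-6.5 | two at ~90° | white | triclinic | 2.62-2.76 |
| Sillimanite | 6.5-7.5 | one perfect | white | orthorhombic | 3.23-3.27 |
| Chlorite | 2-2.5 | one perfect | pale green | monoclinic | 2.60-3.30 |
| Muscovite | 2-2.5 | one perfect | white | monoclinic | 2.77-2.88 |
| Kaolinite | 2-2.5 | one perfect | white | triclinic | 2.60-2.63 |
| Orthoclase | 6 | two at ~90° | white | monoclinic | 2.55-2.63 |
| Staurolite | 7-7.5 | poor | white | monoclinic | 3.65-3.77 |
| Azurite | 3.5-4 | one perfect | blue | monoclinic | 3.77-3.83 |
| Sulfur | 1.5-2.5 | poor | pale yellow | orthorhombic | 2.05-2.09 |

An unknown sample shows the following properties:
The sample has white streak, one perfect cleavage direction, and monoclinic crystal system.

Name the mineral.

Muscovite

White streak excludes Magnetite, Galena, Chlorite, Azurite, Sulfur.
One perfect cleavage direction rules out Siderite, Serpentine, Plagioclase, Orthoclase, Staurolite.
Monoclinic crystal system: narrows the field to Muscovite.
Only Muscovite satisfies all observations.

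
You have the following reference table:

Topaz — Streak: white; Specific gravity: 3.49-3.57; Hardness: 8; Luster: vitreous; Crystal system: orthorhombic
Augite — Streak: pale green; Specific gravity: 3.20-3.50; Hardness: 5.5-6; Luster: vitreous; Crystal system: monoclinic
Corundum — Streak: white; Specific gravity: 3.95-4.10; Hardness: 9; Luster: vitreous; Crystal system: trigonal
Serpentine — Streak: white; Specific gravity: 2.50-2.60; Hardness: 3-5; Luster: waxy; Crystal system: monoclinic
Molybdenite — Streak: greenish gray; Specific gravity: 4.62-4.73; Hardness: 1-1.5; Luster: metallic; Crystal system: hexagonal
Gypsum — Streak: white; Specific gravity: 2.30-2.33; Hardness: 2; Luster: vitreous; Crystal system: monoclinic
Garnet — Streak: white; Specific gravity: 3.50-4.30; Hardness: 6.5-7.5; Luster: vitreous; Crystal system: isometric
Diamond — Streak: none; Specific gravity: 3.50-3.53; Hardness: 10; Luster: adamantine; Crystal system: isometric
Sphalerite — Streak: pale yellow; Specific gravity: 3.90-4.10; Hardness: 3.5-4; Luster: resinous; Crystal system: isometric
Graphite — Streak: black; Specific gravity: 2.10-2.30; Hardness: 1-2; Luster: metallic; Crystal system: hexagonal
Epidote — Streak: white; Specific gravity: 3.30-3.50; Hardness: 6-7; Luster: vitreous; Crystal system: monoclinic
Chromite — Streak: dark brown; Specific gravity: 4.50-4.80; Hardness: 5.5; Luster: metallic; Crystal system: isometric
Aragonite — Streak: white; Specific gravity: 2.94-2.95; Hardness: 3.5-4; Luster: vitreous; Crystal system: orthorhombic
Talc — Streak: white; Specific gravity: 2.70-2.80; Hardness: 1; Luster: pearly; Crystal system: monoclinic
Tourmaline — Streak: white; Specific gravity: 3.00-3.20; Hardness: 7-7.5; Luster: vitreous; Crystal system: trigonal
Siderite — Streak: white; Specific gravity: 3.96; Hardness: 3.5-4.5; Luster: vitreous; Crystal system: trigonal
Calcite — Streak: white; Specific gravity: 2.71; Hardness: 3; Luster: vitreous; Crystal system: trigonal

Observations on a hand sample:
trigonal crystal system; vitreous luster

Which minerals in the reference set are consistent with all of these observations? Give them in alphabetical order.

Trigonal crystal system — only Corundum, Tourmaline, Siderite, Calcite remain.
Vitreous luster — every remaining candidate is consistent.
Remaining candidates: Calcite, Corundum, Siderite, Tourmaline.

Calcite, Corundum, Siderite, Tourmaline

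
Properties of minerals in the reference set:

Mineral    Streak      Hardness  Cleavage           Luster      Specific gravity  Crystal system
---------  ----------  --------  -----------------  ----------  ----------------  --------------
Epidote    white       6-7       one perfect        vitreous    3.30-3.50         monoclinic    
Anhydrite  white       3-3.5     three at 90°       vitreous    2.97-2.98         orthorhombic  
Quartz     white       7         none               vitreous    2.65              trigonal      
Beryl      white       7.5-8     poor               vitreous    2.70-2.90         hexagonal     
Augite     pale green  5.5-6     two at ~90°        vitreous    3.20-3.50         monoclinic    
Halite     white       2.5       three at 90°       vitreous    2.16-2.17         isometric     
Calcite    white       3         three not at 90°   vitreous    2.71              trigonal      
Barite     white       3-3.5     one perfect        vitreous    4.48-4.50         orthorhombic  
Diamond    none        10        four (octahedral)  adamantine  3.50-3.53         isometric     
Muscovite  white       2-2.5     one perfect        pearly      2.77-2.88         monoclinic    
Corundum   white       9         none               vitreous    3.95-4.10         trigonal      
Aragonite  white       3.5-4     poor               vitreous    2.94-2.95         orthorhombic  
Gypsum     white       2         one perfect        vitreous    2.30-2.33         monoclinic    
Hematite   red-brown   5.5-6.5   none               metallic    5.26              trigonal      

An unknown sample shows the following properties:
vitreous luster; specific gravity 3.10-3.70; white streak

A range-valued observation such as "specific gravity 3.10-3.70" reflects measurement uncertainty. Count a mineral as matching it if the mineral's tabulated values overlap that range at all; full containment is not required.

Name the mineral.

Epidote

Vitreous luster is inconsistent with Diamond, Muscovite, Hematite.
Specific gravity 3.10-3.70: only Epidote, Augite remain.
White streak rules out Augite.
Epidote is the sole remaining match.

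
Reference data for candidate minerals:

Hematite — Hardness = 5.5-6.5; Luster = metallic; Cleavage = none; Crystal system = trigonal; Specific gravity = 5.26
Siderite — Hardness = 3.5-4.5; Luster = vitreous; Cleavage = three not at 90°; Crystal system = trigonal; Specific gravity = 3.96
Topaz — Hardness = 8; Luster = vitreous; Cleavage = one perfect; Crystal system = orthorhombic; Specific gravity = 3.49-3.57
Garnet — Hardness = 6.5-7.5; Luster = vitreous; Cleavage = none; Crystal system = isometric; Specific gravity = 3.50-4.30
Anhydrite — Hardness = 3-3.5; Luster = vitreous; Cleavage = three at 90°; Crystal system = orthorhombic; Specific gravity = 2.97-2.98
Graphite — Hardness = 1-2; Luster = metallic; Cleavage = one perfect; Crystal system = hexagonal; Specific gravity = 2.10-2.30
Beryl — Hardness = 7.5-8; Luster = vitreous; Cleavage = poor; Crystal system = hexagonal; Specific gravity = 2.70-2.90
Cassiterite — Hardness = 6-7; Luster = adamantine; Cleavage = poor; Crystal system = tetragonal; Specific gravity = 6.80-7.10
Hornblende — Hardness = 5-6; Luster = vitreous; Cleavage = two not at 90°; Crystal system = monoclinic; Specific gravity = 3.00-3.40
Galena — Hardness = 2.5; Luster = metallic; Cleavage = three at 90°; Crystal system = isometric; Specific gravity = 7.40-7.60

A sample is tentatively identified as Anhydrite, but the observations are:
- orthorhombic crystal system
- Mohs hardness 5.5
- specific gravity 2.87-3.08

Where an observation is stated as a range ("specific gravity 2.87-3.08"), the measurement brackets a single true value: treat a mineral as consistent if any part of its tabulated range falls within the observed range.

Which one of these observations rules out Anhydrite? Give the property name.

hardness

Orthorhombic crystal system: Anhydrite has orthorhombic system — within range.
Mohs hardness 5.5: Anhydrite has hardness 3-3.5 — outside the reference range.
Specific gravity 2.87-3.08: Anhydrite has SG 2.97-2.98 — within range.
The hardness is the one property that does not fit.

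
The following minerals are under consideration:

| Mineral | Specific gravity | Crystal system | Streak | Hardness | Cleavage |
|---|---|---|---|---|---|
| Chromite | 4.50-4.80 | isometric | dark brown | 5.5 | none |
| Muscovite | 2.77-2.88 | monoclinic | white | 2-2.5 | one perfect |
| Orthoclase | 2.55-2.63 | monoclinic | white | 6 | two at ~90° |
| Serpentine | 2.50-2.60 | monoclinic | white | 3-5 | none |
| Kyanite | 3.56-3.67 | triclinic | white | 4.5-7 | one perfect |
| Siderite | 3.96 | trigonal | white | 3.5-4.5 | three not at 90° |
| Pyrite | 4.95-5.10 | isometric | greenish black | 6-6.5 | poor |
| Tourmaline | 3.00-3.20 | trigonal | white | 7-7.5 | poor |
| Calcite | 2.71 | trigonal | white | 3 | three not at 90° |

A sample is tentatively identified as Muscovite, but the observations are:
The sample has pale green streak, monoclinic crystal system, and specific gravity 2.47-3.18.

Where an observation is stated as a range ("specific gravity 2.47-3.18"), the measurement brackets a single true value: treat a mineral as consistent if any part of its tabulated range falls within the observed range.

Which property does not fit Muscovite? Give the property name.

Pale green streak: Muscovite has white streak — outside the reference range.
Monoclinic crystal system: Muscovite has monoclinic system — matches.
Specific gravity 2.47-3.18: Muscovite has SG 2.77-2.88 — matches.
Only the streak is inconsistent.

streak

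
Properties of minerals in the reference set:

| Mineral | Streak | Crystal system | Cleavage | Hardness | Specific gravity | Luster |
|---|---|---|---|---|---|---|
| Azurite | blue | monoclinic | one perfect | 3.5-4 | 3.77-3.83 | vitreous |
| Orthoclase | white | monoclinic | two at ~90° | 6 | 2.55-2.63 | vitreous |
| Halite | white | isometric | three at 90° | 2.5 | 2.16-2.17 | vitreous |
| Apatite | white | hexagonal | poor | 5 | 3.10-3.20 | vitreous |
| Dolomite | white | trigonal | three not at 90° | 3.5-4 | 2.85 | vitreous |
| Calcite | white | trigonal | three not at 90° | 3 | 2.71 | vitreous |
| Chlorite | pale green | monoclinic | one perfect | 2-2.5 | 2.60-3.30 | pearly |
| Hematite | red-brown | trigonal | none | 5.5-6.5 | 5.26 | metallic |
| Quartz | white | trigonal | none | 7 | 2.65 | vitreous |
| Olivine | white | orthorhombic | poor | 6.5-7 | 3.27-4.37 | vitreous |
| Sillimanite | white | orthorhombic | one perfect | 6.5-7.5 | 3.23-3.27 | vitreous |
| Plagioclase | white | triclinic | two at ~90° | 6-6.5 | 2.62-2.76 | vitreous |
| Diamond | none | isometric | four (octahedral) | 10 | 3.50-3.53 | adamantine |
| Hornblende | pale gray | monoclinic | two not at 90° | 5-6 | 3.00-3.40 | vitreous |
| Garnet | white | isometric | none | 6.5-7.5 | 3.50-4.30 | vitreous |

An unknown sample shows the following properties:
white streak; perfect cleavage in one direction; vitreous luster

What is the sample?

White streak is inconsistent with Azurite, Chlorite, Hematite, Diamond, Hornblende.
Perfect cleavage in one direction — Sillimanite remains.
Vitreous luster — every remaining candidate is consistent.
Sillimanite is the sole remaining match.

Sillimanite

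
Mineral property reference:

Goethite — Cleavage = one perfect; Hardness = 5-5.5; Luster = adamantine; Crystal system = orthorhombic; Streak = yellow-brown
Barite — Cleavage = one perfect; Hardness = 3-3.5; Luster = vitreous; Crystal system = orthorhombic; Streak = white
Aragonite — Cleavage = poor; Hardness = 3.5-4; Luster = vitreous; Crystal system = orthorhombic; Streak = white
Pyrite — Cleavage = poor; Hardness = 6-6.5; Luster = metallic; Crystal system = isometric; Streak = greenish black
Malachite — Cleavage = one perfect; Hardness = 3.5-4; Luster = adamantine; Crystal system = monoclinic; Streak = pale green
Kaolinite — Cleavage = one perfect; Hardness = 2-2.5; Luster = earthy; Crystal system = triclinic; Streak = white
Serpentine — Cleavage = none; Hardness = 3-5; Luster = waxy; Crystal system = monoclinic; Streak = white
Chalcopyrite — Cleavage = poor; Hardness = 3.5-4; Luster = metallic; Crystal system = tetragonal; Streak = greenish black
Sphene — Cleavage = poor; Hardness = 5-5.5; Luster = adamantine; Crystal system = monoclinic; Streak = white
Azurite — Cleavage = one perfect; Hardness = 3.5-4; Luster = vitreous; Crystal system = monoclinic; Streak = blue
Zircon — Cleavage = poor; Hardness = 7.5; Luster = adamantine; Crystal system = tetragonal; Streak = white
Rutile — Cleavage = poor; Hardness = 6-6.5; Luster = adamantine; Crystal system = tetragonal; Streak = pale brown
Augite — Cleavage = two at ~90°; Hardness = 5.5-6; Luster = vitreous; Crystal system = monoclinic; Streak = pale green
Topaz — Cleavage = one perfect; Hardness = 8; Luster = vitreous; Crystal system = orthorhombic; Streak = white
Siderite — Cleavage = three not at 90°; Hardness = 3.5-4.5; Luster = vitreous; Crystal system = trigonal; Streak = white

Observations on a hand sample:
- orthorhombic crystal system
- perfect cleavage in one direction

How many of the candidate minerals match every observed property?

3

Orthorhombic crystal system — only Goethite, Barite, Aragonite, Topaz remain.
Perfect cleavage in one direction rules out Aragonite.
Remaining candidates: Barite, Goethite, Topaz.
That is 3 minerals.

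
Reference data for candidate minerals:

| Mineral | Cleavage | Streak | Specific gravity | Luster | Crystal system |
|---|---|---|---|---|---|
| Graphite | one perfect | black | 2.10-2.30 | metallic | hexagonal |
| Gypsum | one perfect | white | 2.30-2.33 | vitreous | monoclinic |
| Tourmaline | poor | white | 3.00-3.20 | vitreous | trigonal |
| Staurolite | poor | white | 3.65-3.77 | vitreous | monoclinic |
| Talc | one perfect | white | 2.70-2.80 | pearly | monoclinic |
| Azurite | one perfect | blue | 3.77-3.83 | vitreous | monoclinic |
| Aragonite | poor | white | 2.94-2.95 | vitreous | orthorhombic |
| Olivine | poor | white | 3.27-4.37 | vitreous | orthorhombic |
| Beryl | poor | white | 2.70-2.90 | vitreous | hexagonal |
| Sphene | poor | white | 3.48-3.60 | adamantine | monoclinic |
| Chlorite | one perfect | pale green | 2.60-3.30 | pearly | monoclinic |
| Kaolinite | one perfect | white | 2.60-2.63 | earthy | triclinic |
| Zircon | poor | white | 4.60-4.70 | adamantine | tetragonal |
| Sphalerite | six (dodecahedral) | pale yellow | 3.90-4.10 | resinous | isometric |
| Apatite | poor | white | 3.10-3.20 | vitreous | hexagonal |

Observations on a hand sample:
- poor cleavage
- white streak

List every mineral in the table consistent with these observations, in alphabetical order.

Poor cleavage: only Tourmaline, Staurolite, Aragonite, Olivine, Beryl, Sphene, Zircon, Apatite remain.
White streak: every remaining candidate is consistent.
The minerals that satisfy all observations are Apatite, Aragonite, Beryl, Olivine, Sphene, Staurolite, Tourmaline, Zircon.

Apatite, Aragonite, Beryl, Olivine, Sphene, Staurolite, Tourmaline, Zircon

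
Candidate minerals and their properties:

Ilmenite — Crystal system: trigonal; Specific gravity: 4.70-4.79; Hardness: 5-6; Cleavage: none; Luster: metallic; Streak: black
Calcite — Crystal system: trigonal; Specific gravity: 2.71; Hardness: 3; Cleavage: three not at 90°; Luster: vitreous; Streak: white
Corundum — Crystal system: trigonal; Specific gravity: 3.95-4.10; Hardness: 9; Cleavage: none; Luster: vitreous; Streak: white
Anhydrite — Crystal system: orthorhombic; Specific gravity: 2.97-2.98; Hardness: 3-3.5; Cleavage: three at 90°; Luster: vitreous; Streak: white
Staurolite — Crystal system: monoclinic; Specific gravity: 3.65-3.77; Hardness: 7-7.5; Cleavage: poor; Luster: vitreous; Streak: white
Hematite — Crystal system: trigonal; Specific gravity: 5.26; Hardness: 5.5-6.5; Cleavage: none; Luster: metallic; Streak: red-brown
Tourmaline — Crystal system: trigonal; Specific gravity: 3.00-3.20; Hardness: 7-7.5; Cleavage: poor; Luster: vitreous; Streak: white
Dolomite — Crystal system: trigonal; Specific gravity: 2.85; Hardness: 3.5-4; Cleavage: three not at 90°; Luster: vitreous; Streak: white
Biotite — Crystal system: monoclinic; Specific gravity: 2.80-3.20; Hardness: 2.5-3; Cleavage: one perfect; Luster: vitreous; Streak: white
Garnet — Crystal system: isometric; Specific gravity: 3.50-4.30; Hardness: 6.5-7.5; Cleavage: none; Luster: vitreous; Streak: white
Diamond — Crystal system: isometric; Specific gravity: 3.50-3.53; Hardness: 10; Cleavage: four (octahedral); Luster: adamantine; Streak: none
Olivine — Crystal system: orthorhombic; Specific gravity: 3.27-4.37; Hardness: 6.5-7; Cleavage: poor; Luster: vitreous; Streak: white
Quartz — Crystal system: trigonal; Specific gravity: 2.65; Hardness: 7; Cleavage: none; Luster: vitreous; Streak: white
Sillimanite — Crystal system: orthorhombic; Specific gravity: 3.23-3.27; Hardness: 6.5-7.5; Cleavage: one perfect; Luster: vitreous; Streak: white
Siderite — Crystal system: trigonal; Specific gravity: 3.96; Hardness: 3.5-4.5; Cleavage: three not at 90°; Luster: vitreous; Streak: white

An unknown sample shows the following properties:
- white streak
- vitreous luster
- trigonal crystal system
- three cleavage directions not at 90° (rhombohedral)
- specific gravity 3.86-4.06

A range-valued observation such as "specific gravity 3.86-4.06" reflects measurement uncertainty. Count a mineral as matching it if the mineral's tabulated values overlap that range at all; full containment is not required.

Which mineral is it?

Siderite

White streak is inconsistent with Ilmenite, Hematite, Diamond.
Vitreous luster: every remaining candidate is consistent.
Trigonal crystal system eliminates Anhydrite, Staurolite, Biotite, Garnet, Olivine, Sillimanite.
Three cleavage directions not at 90° (rhombohedral) excludes Corundum, Tourmaline, Quartz.
Specific gravity 3.86-4.06: leaves Siderite.
Only Siderite satisfies all observations.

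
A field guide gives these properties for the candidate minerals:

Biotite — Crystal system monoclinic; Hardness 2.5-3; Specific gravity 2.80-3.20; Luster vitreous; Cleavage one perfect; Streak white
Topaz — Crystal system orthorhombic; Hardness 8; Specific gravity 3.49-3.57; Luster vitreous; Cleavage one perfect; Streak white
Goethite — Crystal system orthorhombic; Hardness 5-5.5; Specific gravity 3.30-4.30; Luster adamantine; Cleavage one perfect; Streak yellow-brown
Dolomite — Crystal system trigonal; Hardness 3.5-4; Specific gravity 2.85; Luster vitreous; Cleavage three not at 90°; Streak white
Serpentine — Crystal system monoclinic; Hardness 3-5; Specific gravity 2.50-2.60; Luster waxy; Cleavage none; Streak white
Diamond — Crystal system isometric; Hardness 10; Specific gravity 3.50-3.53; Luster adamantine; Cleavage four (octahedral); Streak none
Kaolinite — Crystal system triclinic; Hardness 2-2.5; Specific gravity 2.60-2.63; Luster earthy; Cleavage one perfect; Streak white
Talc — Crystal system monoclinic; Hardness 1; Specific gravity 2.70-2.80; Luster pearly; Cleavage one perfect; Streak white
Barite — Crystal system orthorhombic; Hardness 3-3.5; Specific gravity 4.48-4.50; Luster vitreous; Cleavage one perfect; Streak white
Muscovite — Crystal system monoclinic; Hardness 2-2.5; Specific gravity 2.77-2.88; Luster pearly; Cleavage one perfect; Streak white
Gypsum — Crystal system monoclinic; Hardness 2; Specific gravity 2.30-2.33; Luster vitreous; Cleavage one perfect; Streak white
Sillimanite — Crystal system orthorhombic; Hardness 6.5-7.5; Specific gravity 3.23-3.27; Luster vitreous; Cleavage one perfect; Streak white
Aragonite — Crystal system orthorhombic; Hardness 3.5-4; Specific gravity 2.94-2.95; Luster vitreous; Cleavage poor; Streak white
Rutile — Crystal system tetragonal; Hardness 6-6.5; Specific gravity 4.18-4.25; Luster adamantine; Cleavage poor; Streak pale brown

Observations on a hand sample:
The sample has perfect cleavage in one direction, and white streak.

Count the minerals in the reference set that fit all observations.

Perfect cleavage in one direction eliminates Dolomite, Serpentine, Diamond, Aragonite, Rutile.
White streak is inconsistent with Goethite.
Consistent with every observation: Barite, Biotite, Gypsum, Kaolinite, Muscovite, Sillimanite, Talc, Topaz.
That is 8 minerals.

8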